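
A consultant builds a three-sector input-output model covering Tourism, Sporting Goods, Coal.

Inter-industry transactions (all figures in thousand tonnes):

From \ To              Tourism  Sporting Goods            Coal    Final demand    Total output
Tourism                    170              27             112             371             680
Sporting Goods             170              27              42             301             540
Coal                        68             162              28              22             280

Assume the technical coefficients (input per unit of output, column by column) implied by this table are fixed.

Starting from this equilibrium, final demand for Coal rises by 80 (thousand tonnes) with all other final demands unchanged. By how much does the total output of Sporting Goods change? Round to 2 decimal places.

Technical coefficients a_ij = z_ij / X_j:
  a_TT = 170/680 = 0.25, a_ST = 170/680 = 0.25, a_CT = 68/680 = 0.10
  a_TS = 27/540 = 0.05, a_SS = 27/540 = 0.05, a_CS = 162/540 = 0.30
  a_TC = 112/280 = 0.40, a_SC = 42/280 = 0.15, a_CC = 28/280 = 0.10
I − A =
  [   0.75    -0.05    -0.40]
  [  -0.25     0.95    -0.15]
  [  -0.10    -0.30     0.90]
Cofactors of I−A, C_ij = (−1)^(i+j)·(minor ij) (rows/columns in the sector order above):
  C_11 = (0.95)(0.90) − (-0.15)(-0.30) = 0.8100
  C_12 = −[(-0.25)(0.90) − (-0.15)(-0.10)] = 0.2400
  C_13 = (-0.25)(-0.30) − (0.95)(-0.10) = 0.1700
  C_21 = −[(-0.05)(0.90) − (-0.40)(-0.30)] = 0.1650
  C_22 = (0.75)(0.90) − (-0.40)(-0.10) = 0.6350
  C_23 = −[(0.75)(-0.30) − (-0.05)(-0.10)] = 0.2300
  C_31 = (-0.05)(-0.15) − (-0.40)(0.95) = 0.3875
  C_32 = −[(0.75)(-0.15) − (-0.40)(-0.25)] = 0.2125
  C_33 = (0.75)(0.95) − (-0.05)(-0.25) = 0.7000
det(I−A) = Σ_j (I−A)_1j·C_1j = (0.75)(0.8100) + (-0.05)(0.2400) + (-0.40)(0.1700) = 0.5275
adj(I−A) = Cᵀ =
  [ 0.8100   0.1650   0.3875]
  [ 0.2400   0.6350   0.2125]
  [ 0.1700   0.2300   0.7000]
(I − A)⁻¹ = adj(I−A) / det(I−A) ≈
  [   1.5355     0.3128     0.7346]
  [   0.4550     1.2038     0.4028]
  [   0.3223     0.4360     1.3270]
Δx = (I − A)⁻¹ Δd with Δd having +80 in the Coal component and 0 elsewhere.
So Δx_S = L_SC · (+80), where L_SC = adj(I−A)_SC / det(I−A) = 0.2125 / 0.5275.
Δx_S = 0.2125 × (+80) / 0.5275 = 17.00 / 0.5275 ≈ 32.23.

Δx_S = 32.23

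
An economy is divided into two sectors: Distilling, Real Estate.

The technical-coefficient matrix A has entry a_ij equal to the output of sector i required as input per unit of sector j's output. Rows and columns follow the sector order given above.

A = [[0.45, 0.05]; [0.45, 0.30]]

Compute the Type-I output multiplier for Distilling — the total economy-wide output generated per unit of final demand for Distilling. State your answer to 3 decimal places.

m_1 = 3.172

I − A =
  [   0.55    -0.05]
  [  -0.45     0.70]
det(I−A) = (0.55)(0.70) − (-0.05)(-0.45) = 0.3625
adj(I−A) = [[0.70, 0.05], [0.45, 0.55]]
(I − A)⁻¹ = adj(I−A) / det(I−A) ≈
  [   1.9310     0.1379]
  [   1.2414     1.5172]
The output multiplier for sector j is the column-j sum of the Leontief inverse (I − A)⁻¹ = adj(I−A) / det(I−A).
Column 1 of adj(I−A): (0.70, 0.45); det(I−A) = 0.3625.
m_1 = (0.70 + 0.45) / 0.3625 = 1.15 / 0.3625 ≈ 3.172.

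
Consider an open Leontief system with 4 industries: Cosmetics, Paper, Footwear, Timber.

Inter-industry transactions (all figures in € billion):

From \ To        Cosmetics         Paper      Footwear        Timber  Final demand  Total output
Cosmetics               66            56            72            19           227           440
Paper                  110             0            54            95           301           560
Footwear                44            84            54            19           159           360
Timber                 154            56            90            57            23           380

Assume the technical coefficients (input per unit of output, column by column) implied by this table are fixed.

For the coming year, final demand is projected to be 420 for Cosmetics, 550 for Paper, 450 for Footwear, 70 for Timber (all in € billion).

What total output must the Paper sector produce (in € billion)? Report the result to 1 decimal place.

x_P = 1110.2

Technical coefficients a_ij = z_ij / X_j:
  a_CC = 66/440 = 0.15, a_PC = 110/440 = 0.25, a_FC = 44/440 = 0.10, a_TC = 154/440 = 0.35
  a_CP = 56/560 = 0.10, a_PP = 0/560 = 0.00, a_FP = 84/560 = 0.15, a_TP = 56/560 = 0.10
  a_CF = 72/360 = 0.20, a_PF = 54/360 = 0.15, a_FF = 54/360 = 0.15, a_TF = 90/360 = 0.25
  a_CT = 19/380 = 0.05, a_PT = 95/380 = 0.25, a_FT = 19/380 = 0.05, a_TT = 57/380 = 0.15
I − A =
  [   0.85    -0.10    -0.20    -0.05]
  [  -0.25     1.00    -0.15    -0.25]
  [  -0.10    -0.15     0.85    -0.05]
  [  -0.35    -0.10    -0.25     0.85]
Compute the cofactors C_ij = (−1)^(i+j)·(3×3 minor ij) of I−A; the adjugate is their transpose:
adj(I−A) = Cᵀ =
  [ 0.659500   0.103625   0.197250   0.080875]
  [ 0.273500   0.566875   0.222000   0.195875]
  [ 0.146250   0.120750   0.652500   0.082500]
  [ 0.346750   0.144875   0.299250   0.653125]
det(I−A) = Σ_j (I−A)_1j·C_1j = (0.85)(0.659500) + (-0.10)(0.273500) + (-0.20)(0.146250) + (-0.05)(0.346750) = 0.4866375
(I − A)⁻¹ = adj(I−A) / det(I−A) ≈
  [   1.3552     0.2129     0.4053     0.1662]
  [   0.5620     1.1649     0.4562     0.4025]
  [   0.3005     0.2481     1.3408     0.1695]
  [   0.7125     0.2977     0.6149     1.3421]
x = (I − A)⁻¹ d = adj(I−A)·d / det(I−A), with det(I−A) = 0.4866375:
  x_C = (0.659500·420 + 0.103625·550 + 0.197250·450 + 0.080875·70) / 0.4866375 = 428.4075 / 0.4866375 ≈ 880.3
  x_P = (0.273500·420 + 0.566875·550 + 0.222000·450 + 0.195875·70) / 0.4866375 = 540.2625 / 0.4866375 ≈ 1110.2
  x_F = (0.146250·420 + 0.120750·550 + 0.652500·450 + 0.082500·70) / 0.4866375 = 427.2375 / 0.4866375 ≈ 877.9
  x_T = (0.346750·420 + 0.144875·550 + 0.299250·450 + 0.653125·70) / 0.4866375 = 405.6975 / 0.4866375 ≈ 833.7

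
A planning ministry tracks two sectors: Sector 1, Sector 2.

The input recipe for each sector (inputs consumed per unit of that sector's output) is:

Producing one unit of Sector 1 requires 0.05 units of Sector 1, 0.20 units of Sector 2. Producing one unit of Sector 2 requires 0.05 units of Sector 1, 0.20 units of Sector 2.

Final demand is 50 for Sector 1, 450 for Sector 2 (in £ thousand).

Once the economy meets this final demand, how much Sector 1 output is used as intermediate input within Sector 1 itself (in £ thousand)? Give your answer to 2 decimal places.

z_11 = 4.17

I − A =
  [   0.95    -0.05]
  [  -0.20     0.80]
det(I−A) = (0.95)(0.80) − (-0.05)(-0.20) = 0.7500
adj(I−A) = [[0.80, 0.05], [0.20, 0.95]]
(I − A)⁻¹ = adj(I−A) / det(I−A) ≈
  [   1.0667     0.0667]
  [   0.2667     1.2667]
First solve x = (I − A)⁻¹ d = adj(I−A)·d / det(I−A); in particular x_1 = (0.80·50 + 0.05·450) / 0.7500 = 62.50 / 0.7500 ≈ 83.3333.
Intermediate flow from 1 to 1: z_11 = a_11 · x_1 = 0.05 × 62.50 / 0.7500 = 3.125 / 0.7500 ≈ 4.17.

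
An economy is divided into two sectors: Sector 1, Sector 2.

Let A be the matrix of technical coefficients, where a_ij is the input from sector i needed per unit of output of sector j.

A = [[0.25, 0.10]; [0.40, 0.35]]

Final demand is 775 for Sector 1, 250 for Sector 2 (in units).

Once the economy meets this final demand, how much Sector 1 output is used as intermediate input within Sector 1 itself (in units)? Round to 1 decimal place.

z_11 = 295.4

I − A =
  [   0.75    -0.10]
  [  -0.40     0.65]
det(I−A) = (0.75)(0.65) − (-0.10)(-0.40) = 0.4475
adj(I−A) = [[0.65, 0.10], [0.40, 0.75]]
(I − A)⁻¹ = adj(I−A) / det(I−A) ≈
  [   1.4525     0.2235]
  [   0.8939     1.6760]
First solve x = (I − A)⁻¹ d = adj(I−A)·d / det(I−A); in particular x_1 = (0.65·775 + 0.10·250) / 0.4475 = 528.75 / 0.4475 ≈ 1181.564.
Intermediate flow from 1 to 1: z_11 = a_11 · x_1 = 0.25 × 528.75 / 0.4475 = 132.1875 / 0.4475 ≈ 295.4.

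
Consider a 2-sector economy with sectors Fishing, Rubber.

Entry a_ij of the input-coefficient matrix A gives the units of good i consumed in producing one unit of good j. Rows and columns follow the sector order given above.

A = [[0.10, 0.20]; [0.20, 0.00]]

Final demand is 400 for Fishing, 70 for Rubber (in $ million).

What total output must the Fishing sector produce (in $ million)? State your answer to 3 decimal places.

I − A =
  [   0.90    -0.20]
  [  -0.20     1.00]
det(I−A) = (0.90)(1.00) − (-0.20)(-0.20) = 0.8600
adj(I−A) = [[1.00, 0.20], [0.20, 0.90]]
(I − A)⁻¹ = adj(I−A) / det(I−A) ≈
  [   1.1628     0.2326]
  [   0.2326     1.0465]
x = (I − A)⁻¹ d = adj(I−A)·d / det(I−A), with det(I−A) = 0.8600:
  x_1 = (1.00·400 + 0.20·70) / 0.8600 = 414.00 / 0.8600 ≈ 481.395
  x_2 = (0.20·400 + 0.90·70) / 0.8600 = 143.00 / 0.8600 ≈ 166.279

x_1 = 481.395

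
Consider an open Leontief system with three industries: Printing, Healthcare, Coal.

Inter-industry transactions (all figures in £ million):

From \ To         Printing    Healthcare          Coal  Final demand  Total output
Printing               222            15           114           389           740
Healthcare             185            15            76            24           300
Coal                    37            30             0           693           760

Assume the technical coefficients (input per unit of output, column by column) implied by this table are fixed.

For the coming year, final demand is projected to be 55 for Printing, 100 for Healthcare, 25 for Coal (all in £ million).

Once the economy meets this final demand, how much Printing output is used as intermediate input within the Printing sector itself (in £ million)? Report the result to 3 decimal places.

z_11 = 29.267

Technical coefficients a_ij = z_ij / X_j:
  a_11 = 222/740 = 0.30, a_21 = 185/740 = 0.25, a_31 = 37/740 = 0.05
  a_12 = 15/300 = 0.05, a_22 = 15/300 = 0.05, a_32 = 30/300 = 0.10
  a_13 = 114/760 = 0.15, a_23 = 76/760 = 0.10, a_33 = 0/760 = 0.00
I − A =
  [   0.70    -0.05    -0.15]
  [  -0.25     0.95    -0.10]
  [  -0.05    -0.10     1.00]
Cofactors of I−A, C_ij = (−1)^(i+j)·(minor ij) (rows/columns in the sector order above):
  C_11 = (0.95)(1.00) − (-0.10)(-0.10) = 0.9400
  C_12 = −[(-0.25)(1.00) − (-0.10)(-0.05)] = 0.2550
  C_13 = (-0.25)(-0.10) − (0.95)(-0.05) = 0.0725
  C_21 = −[(-0.05)(1.00) − (-0.15)(-0.10)] = 0.0650
  C_22 = (0.70)(1.00) − (-0.15)(-0.05) = 0.6925
  C_23 = −[(0.70)(-0.10) − (-0.05)(-0.05)] = 0.0725
  C_31 = (-0.05)(-0.10) − (-0.15)(0.95) = 0.1475
  C_32 = −[(0.70)(-0.10) − (-0.15)(-0.25)] = 0.1075
  C_33 = (0.70)(0.95) − (-0.05)(-0.25) = 0.6525
det(I−A) = Σ_j (I−A)_1j·C_1j = (0.70)(0.9400) + (-0.05)(0.2550) + (-0.15)(0.0725) = 0.634375
adj(I−A) = Cᵀ =
  [ 0.9400   0.0650   0.1475]
  [ 0.2550   0.6925   0.1075]
  [ 0.0725   0.0725   0.6525]
(I − A)⁻¹ = adj(I−A) / det(I−A) ≈
  [   1.4818     0.1025     0.2325]
  [   0.4020     1.0916     0.1695]
  [   0.1143     0.1143     1.0286]
First solve x = (I − A)⁻¹ d = adj(I−A)·d / det(I−A); in particular x_1 = (0.9400·55 + 0.0650·100 + 0.1475·25) / 0.634375 = 61.8875 / 0.634375 ≈ 97.55665.
Intermediate flow from 1 to 1: z_11 = a_11 · x_1 = 0.30 × 61.8875 / 0.634375 = 18.56625 / 0.634375 ≈ 29.267.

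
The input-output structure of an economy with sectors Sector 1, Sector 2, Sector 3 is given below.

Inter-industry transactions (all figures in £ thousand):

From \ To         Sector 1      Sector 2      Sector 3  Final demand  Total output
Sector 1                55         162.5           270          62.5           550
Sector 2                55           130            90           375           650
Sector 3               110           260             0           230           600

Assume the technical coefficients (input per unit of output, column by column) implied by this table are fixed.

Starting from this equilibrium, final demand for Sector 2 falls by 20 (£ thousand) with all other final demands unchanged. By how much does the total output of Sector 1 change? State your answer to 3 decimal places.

Δx_1 = -15.823

Technical coefficients a_ij = z_ij / X_j:
  a_11 = 55/550 = 0.10, a_21 = 55/550 = 0.10, a_31 = 110/550 = 0.20
  a_12 = 162.5/650 = 0.25, a_22 = 130/650 = 0.20, a_32 = 260/650 = 0.40
  a_13 = 270/600 = 0.45, a_23 = 90/600 = 0.15, a_33 = 0/600 = 0.00
I − A =
  [   0.90    -0.25    -0.45]
  [  -0.10     0.80    -0.15]
  [  -0.20    -0.40     1.00]
Cofactors of I−A, C_ij = (−1)^(i+j)·(minor ij) (rows/columns in the sector order above):
  C_11 = (0.80)(1.00) − (-0.15)(-0.40) = 0.7400
  C_12 = −[(-0.10)(1.00) − (-0.15)(-0.20)] = 0.1300
  C_13 = (-0.10)(-0.40) − (0.80)(-0.20) = 0.2000
  C_21 = −[(-0.25)(1.00) − (-0.45)(-0.40)] = 0.4300
  C_22 = (0.90)(1.00) − (-0.45)(-0.20) = 0.8100
  C_23 = −[(0.90)(-0.40) − (-0.25)(-0.20)] = 0.4100
  C_31 = (-0.25)(-0.15) − (-0.45)(0.80) = 0.3975
  C_32 = −[(0.90)(-0.15) − (-0.45)(-0.10)] = 0.1800
  C_33 = (0.90)(0.80) − (-0.25)(-0.10) = 0.6950
det(I−A) = Σ_j (I−A)_1j·C_1j = (0.90)(0.7400) + (-0.25)(0.1300) + (-0.45)(0.2000) = 0.5435
adj(I−A) = Cᵀ =
  [ 0.7400   0.4300   0.3975]
  [ 0.1300   0.8100   0.1800]
  [ 0.2000   0.4100   0.6950]
(I − A)⁻¹ = adj(I−A) / det(I−A) ≈
  [   1.3615     0.7912     0.7314]
  [   0.2392     1.4903     0.3312]
  [   0.3680     0.7544     1.2787]
Δx = (I − A)⁻¹ Δd with Δd having -20 in the Sector 2 component and 0 elsewhere.
So Δx_1 = L_12 · (-20), where L_12 = adj(I−A)_12 / det(I−A) = 0.4300 / 0.5435.
Δx_1 = 0.4300 × (-20) / 0.5435 = -8.60 / 0.5435 ≈ -15.823.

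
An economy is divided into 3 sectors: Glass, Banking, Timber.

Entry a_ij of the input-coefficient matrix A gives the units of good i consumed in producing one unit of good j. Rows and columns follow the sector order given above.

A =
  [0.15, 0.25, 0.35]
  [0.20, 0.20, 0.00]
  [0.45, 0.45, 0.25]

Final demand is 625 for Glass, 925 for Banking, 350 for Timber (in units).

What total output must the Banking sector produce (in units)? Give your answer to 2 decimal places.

x_2 = 1784.92

I − A =
  [   0.85    -0.25    -0.35]
  [  -0.20     0.80     0.00]
  [  -0.45    -0.45     0.75]
Cofactors of I−A, C_ij = (−1)^(i+j)·(minor ij) (rows/columns in the sector order above):
  C_11 = (0.80)(0.75) − (0.00)(-0.45) = 0.6000
  C_12 = −[(-0.20)(0.75) − (0.00)(-0.45)] = 0.1500
  C_13 = (-0.20)(-0.45) − (0.80)(-0.45) = 0.4500
  C_21 = −[(-0.25)(0.75) − (-0.35)(-0.45)] = 0.3450
  C_22 = (0.85)(0.75) − (-0.35)(-0.45) = 0.4800
  C_23 = −[(0.85)(-0.45) − (-0.25)(-0.45)] = 0.4950
  C_31 = (-0.25)(0.00) − (-0.35)(0.80) = 0.2800
  C_32 = −[(0.85)(0.00) − (-0.35)(-0.20)] = 0.0700
  C_33 = (0.85)(0.80) − (-0.25)(-0.20) = 0.6300
det(I−A) = Σ_j (I−A)_1j·C_1j = (0.85)(0.6000) + (-0.25)(0.1500) + (-0.35)(0.4500) = 0.3150
adj(I−A) = Cᵀ =
  [ 0.6000   0.3450   0.2800]
  [ 0.1500   0.4800   0.0700]
  [ 0.4500   0.4950   0.6300]
(I − A)⁻¹ = adj(I−A) / det(I−A) ≈
  [   1.9048     1.0952     0.8889]
  [   0.4762     1.5238     0.2222]
  [   1.4286     1.5714     2.0000]
x = (I − A)⁻¹ d = adj(I−A)·d / det(I−A), with det(I−A) = 0.3150:
  x_1 = (0.6000·625 + 0.3450·925 + 0.2800·350) / 0.3150 = 792.125 / 0.3150 ≈ 2514.68
  x_2 = (0.1500·625 + 0.4800·925 + 0.0700·350) / 0.3150 = 562.25 / 0.3150 ≈ 1784.92
  x_3 = (0.4500·625 + 0.4950·925 + 0.6300·350) / 0.3150 = 959.625 / 0.3150 ≈ 3046.43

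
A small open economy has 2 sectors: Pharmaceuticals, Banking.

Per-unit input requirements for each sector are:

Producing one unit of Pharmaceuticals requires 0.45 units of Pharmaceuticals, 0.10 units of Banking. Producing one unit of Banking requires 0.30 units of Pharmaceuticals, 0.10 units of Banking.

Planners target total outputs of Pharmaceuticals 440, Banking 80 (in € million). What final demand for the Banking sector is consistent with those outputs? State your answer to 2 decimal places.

d_2 = 28.00

I − A =
  [   0.55    -0.30]
  [  -0.10     0.90]
d = (I − A) x:
  d_1 = (+0.55)·440 + (-0.30)·80 = 218.00
  d_2 = (-0.10)·440 + (+0.90)·80 = 28.00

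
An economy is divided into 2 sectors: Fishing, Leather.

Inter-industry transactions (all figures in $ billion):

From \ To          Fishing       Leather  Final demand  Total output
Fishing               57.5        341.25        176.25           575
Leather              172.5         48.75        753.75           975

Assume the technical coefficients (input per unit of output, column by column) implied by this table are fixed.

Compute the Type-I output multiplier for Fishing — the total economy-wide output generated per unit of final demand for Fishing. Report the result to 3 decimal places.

m_1 = 1.667

Technical coefficients a_ij = z_ij / X_j:
  a_11 = 57.5/575 = 0.10, a_21 = 172.5/575 = 0.30
  a_12 = 341.25/975 = 0.35, a_22 = 48.75/975 = 0.05
I − A =
  [   0.90    -0.35]
  [  -0.30     0.95]
det(I−A) = (0.90)(0.95) − (-0.35)(-0.30) = 0.7500
adj(I−A) = [[0.95, 0.35], [0.30, 0.90]]
(I − A)⁻¹ = adj(I−A) / det(I−A) ≈
  [   1.2667     0.4667]
  [   0.4000     1.2000]
The output multiplier for sector j is the column-j sum of the Leontief inverse (I − A)⁻¹ = adj(I−A) / det(I−A).
Column 1 of adj(I−A): (0.95, 0.30); det(I−A) = 0.7500.
m_1 = (0.95 + 0.30) / 0.7500 = 1.25 / 0.7500 ≈ 1.667.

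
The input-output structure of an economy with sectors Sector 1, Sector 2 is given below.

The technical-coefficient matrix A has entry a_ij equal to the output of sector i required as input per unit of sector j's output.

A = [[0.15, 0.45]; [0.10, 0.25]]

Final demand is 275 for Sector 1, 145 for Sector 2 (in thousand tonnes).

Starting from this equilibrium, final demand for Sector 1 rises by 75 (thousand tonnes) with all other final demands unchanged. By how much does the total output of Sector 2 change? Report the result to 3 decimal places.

I − A =
  [   0.85    -0.45]
  [  -0.10     0.75]
det(I−A) = (0.85)(0.75) − (-0.45)(-0.10) = 0.5925
adj(I−A) = [[0.75, 0.45], [0.10, 0.85]]
(I − A)⁻¹ = adj(I−A) / det(I−A) ≈
  [   1.2658     0.7595]
  [   0.1688     1.4346]
Δx = (I − A)⁻¹ Δd with Δd having +75 in the Sector 1 component and 0 elsewhere.
So Δx_2 = L_21 · (+75), where L_21 = adj(I−A)_21 / det(I−A) = 0.10 / 0.5925.
Δx_2 = 0.10 × (+75) / 0.5925 = 7.50 / 0.5925 ≈ 12.658.

Δx_2 = 12.658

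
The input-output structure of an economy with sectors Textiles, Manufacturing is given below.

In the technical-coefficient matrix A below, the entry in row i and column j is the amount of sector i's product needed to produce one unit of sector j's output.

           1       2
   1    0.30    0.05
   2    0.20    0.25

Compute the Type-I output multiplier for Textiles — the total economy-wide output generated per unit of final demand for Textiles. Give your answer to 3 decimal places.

m_1 = 1.845

I − A =
  [   0.70    -0.05]
  [  -0.20     0.75]
det(I−A) = (0.70)(0.75) − (-0.05)(-0.20) = 0.5150
adj(I−A) = [[0.75, 0.05], [0.20, 0.70]]
(I − A)⁻¹ = adj(I−A) / det(I−A) ≈
  [   1.4563     0.0971]
  [   0.3883     1.3592]
The output multiplier for sector j is the column-j sum of the Leontief inverse (I − A)⁻¹ = adj(I−A) / det(I−A).
Column 1 of adj(I−A): (0.75, 0.20); det(I−A) = 0.5150.
m_1 = (0.75 + 0.20) / 0.5150 = 0.95 / 0.5150 ≈ 1.845.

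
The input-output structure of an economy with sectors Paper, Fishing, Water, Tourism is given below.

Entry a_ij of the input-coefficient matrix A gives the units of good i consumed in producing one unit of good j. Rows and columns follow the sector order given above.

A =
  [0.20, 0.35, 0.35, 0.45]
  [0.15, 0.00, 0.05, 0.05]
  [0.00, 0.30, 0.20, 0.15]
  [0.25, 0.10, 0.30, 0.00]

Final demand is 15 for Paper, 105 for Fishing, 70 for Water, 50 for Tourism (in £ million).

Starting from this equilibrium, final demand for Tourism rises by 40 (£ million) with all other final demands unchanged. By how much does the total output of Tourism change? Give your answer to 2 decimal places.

Δx_T = 55.63

I − A =
  [   0.80    -0.35    -0.35    -0.45]
  [  -0.15     1.00    -0.05    -0.05]
  [   0.00    -0.30     0.80    -0.15]
  [  -0.25    -0.10    -0.30     1.00]
Compute the cofactors C_ij = (−1)^(i+j)·(3×3 minor ij) of I−A; the adjugate is their transpose:
adj(I−A) = Cᵀ =
  [ 0.730750   0.451000   0.508250   0.427625]
  [ 0.125125   0.500875   0.123500   0.099875]
  [ 0.088500   0.231375   0.619875   0.144375]
  [ 0.221750   0.232250   0.325375   0.570250]
det(I−A) = Σ_j (I−A)_1j·C_1j = (0.80)(0.730750) + (-0.35)(0.125125) + (-0.35)(0.088500) + (-0.45)(0.221750) = 0.41004375
(I − A)⁻¹ = adj(I−A) / det(I−A) ≈
  [   1.7821     1.0999     1.2395     1.0429]
  [   0.3052     1.2215     0.3012     0.2436]
  [   0.2158     0.5643     1.5117     0.3521]
  [   0.5408     0.5664     0.7935     1.3907]
Δx = (I − A)⁻¹ Δd with Δd having +40 in the Tourism component and 0 elsewhere.
So Δx_T = L_TT · (+40), where L_TT = adj(I−A)_TT / det(I−A) = 0.570250 / 0.41004375.
Δx_T = 0.570250 × (+40) / 0.41004375 = 22.81 / 0.41004375 ≈ 55.63.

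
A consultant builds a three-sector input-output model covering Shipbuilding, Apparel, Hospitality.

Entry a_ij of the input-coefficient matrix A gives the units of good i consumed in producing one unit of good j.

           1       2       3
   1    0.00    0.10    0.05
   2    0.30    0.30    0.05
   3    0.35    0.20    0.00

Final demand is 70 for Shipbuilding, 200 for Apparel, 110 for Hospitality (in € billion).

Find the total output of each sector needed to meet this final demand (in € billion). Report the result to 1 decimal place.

I − A =
  [   1.00    -0.10    -0.05]
  [  -0.30     0.70    -0.05]
  [  -0.35    -0.20     1.00]
Cofactors of I−A, C_ij = (−1)^(i+j)·(minor ij) (rows/columns in the sector order above):
  C_11 = (0.70)(1.00) − (-0.05)(-0.20) = 0.6900
  C_12 = −[(-0.30)(1.00) − (-0.05)(-0.35)] = 0.3175
  C_13 = (-0.30)(-0.20) − (0.70)(-0.35) = 0.3050
  C_21 = −[(-0.10)(1.00) − (-0.05)(-0.20)] = 0.1100
  C_22 = (1.00)(1.00) − (-0.05)(-0.35) = 0.9825
  C_23 = −[(1.00)(-0.20) − (-0.10)(-0.35)] = 0.2350
  C_31 = (-0.10)(-0.05) − (-0.05)(0.70) = 0.0400
  C_32 = −[(1.00)(-0.05) − (-0.05)(-0.30)] = 0.0650
  C_33 = (1.00)(0.70) − (-0.10)(-0.30) = 0.6700
det(I−A) = Σ_j (I−A)_1j·C_1j = (1.00)(0.6900) + (-0.10)(0.3175) + (-0.05)(0.3050) = 0.6430
adj(I−A) = Cᵀ =
  [ 0.6900   0.1100   0.0400]
  [ 0.3175   0.9825   0.0650]
  [ 0.3050   0.2350   0.6700]
(I − A)⁻¹ = adj(I−A) / det(I−A) ≈
  [   1.0731     0.1711     0.0622]
  [   0.4938     1.5280     0.1011]
  [   0.4743     0.3655     1.0420]
x = (I − A)⁻¹ d = adj(I−A)·d / det(I−A), with det(I−A) = 0.6430:
  x_1 = (0.6900·70 + 0.1100·200 + 0.0400·110) / 0.6430 = 74.70 / 0.6430 ≈ 116.2
  x_2 = (0.3175·70 + 0.9825·200 + 0.0650·110) / 0.6430 = 225.875 / 0.6430 ≈ 351.3
  x_3 = (0.3050·70 + 0.2350·200 + 0.6700·110) / 0.6430 = 142.05 / 0.6430 ≈ 220.9

x_1 = 116.2, x_2 = 351.3, x_3 = 220.9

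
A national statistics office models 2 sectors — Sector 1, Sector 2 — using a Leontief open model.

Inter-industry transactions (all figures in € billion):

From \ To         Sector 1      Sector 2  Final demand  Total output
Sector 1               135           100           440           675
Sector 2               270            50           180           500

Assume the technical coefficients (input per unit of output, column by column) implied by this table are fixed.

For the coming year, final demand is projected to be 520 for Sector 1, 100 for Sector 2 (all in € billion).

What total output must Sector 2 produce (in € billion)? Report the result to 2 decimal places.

Technical coefficients a_ij = z_ij / X_j:
  a_11 = 135/675 = 0.20, a_21 = 270/675 = 0.40
  a_12 = 100/500 = 0.20, a_22 = 50/500 = 0.10
I − A =
  [   0.80    -0.20]
  [  -0.40     0.90]
det(I−A) = (0.80)(0.90) − (-0.20)(-0.40) = 0.6400
adj(I−A) = [[0.90, 0.20], [0.40, 0.80]]
(I − A)⁻¹ = adj(I−A) / det(I−A) ≈
  [   1.4063     0.3125]
  [   0.6250     1.2500]
x = (I − A)⁻¹ d = adj(I−A)·d / det(I−A), with det(I−A) = 0.6400:
  x_1 = (0.90·520 + 0.20·100) / 0.6400 = 488.00 / 0.6400 = 762.50
  x_2 = (0.40·520 + 0.80·100) / 0.6400 = 288.00 / 0.6400 = 450.00

x_2 = 450.00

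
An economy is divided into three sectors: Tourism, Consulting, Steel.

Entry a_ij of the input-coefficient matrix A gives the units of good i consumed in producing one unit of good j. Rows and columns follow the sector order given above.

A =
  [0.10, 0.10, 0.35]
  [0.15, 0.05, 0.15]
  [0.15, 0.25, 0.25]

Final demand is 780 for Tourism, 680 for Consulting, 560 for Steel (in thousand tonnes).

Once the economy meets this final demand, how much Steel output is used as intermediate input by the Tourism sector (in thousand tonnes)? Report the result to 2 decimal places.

I − A =
  [   0.90    -0.10    -0.35]
  [  -0.15     0.95    -0.15]
  [  -0.15    -0.25     0.75]
Cofactors of I−A, C_ij = (−1)^(i+j)·(minor ij) (rows/columns in the sector order above):
  C_11 = (0.95)(0.75) − (-0.15)(-0.25) = 0.6750
  C_12 = −[(-0.15)(0.75) − (-0.15)(-0.15)] = 0.1350
  C_13 = (-0.15)(-0.25) − (0.95)(-0.15) = 0.1800
  C_21 = −[(-0.10)(0.75) − (-0.35)(-0.25)] = 0.1625
  C_22 = (0.90)(0.75) − (-0.35)(-0.15) = 0.6225
  C_23 = −[(0.90)(-0.25) − (-0.10)(-0.15)] = 0.2400
  C_31 = (-0.10)(-0.15) − (-0.35)(0.95) = 0.3475
  C_32 = −[(0.90)(-0.15) − (-0.35)(-0.15)] = 0.1875
  C_33 = (0.90)(0.95) − (-0.10)(-0.15) = 0.8400
det(I−A) = Σ_j (I−A)_1j·C_1j = (0.90)(0.6750) + (-0.10)(0.1350) + (-0.35)(0.1800) = 0.5310
adj(I−A) = Cᵀ =
  [ 0.6750   0.1625   0.3475]
  [ 0.1350   0.6225   0.1875]
  [ 0.1800   0.2400   0.8400]
(I − A)⁻¹ = adj(I−A) / det(I−A) ≈
  [   1.2712     0.3060     0.6544]
  [   0.2542     1.1723     0.3531]
  [   0.3390     0.4520     1.5819]
First solve x = (I − A)⁻¹ d = adj(I−A)·d / det(I−A); in particular x_1 = (0.6750·780 + 0.1625·680 + 0.3475·560) / 0.5310 = 831.60 / 0.5310 ≈ 1566.1017.
Intermediate flow from 3 to 1: z_31 = a_31 · x_1 = 0.15 × 831.60 / 0.5310 = 124.74 / 0.5310 ≈ 234.92.

z_31 = 234.92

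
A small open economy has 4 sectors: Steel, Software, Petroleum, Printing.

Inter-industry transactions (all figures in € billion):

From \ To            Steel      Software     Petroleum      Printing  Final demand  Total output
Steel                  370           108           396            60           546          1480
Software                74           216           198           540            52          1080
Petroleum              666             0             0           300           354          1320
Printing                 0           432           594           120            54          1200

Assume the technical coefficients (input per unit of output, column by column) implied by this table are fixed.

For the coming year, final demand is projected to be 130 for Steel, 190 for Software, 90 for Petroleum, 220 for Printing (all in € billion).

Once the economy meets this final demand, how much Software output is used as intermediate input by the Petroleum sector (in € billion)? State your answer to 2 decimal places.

Technical coefficients a_ij = z_ij / X_j:
  a_11 = 370/1480 = 0.25, a_21 = 74/1480 = 0.05, a_31 = 666/1480 = 0.45, a_41 = 0/1480 = 0.00
  a_12 = 108/1080 = 0.10, a_22 = 216/1080 = 0.20, a_32 = 0/1080 = 0.00, a_42 = 432/1080 = 0.40
  a_13 = 396/1320 = 0.30, a_23 = 198/1320 = 0.15, a_33 = 0/1320 = 0.00, a_43 = 594/1320 = 0.45
  a_14 = 60/1200 = 0.05, a_24 = 540/1200 = 0.45, a_34 = 300/1200 = 0.25, a_44 = 120/1200 = 0.10
I − A =
  [   0.75    -0.10    -0.30    -0.05]
  [  -0.05     0.80    -0.15    -0.45]
  [  -0.45     0.00     1.00    -0.25]
  [   0.00    -0.40    -0.45     0.90]
Compute the cofactors C_ij = (−1)^(i+j)·(3×3 minor ij) of I−A; the adjugate is their transpose:
adj(I−A) = Cᵀ =
  [ 0.43500   0.12875   0.21675   0.14875]
  [ 0.19125   0.45900   0.26775   0.31450]
  [ 0.24800   0.12450   0.39950   0.18700]
  [ 0.20900   0.26625   0.31875   0.48025]
det(I−A) = Σ_j (I−A)_1j·C_1j = (0.75)(0.43500) + (-0.10)(0.19125) + (-0.30)(0.24800) + (-0.05)(0.20900) = 0.222275
(I − A)⁻¹ = adj(I−A) / det(I−A) ≈
  [   1.9570     0.5792     0.9751     0.6692]
  [   0.8604     2.0650     1.2046     1.4149]
  [   1.1157     0.5601     1.7973     0.8413]
  [   0.9403     1.1978     1.4340     2.1606]
First solve x = (I − A)⁻¹ d = adj(I−A)·d / det(I−A); in particular x_3 = (0.24800·130 + 0.12450·190 + 0.39950·90 + 0.18700·220) / 0.222275 = 132.99 / 0.222275 ≈ 598.3129.
Intermediate flow from 2 to 3: z_23 = a_23 · x_3 = 0.15 × 132.99 / 0.222275 = 19.9485 / 0.222275 ≈ 89.75.

z_23 = 89.75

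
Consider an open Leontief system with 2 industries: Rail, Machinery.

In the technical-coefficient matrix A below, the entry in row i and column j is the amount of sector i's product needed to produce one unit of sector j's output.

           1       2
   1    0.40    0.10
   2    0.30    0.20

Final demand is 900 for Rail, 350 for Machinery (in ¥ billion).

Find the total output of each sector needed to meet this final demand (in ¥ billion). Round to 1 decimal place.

x_1 = 1677.8, x_2 = 1066.7

I − A =
  [   0.60    -0.10]
  [  -0.30     0.80]
det(I−A) = (0.60)(0.80) − (-0.10)(-0.30) = 0.4500
adj(I−A) = [[0.80, 0.10], [0.30, 0.60]]
(I − A)⁻¹ = adj(I−A) / det(I−A) ≈
  [   1.7778     0.2222]
  [   0.6667     1.3333]
x = (I − A)⁻¹ d = adj(I−A)·d / det(I−A), with det(I−A) = 0.4500:
  x_1 = (0.80·900 + 0.10·350) / 0.4500 = 755.00 / 0.4500 ≈ 1677.8
  x_2 = (0.30·900 + 0.60·350) / 0.4500 = 480.00 / 0.4500 ≈ 1066.7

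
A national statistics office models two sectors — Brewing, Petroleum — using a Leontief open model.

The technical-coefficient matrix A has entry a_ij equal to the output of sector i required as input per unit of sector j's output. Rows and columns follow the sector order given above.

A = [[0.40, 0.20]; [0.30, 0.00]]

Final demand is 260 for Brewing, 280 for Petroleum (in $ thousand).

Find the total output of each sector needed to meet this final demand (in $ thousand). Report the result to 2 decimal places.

I − A =
  [   0.60    -0.20]
  [  -0.30     1.00]
det(I−A) = (0.60)(1.00) − (-0.20)(-0.30) = 0.5400
adj(I−A) = [[1.00, 0.20], [0.30, 0.60]]
(I − A)⁻¹ = adj(I−A) / det(I−A) ≈
  [   1.8519     0.3704]
  [   0.5556     1.1111]
x = (I − A)⁻¹ d = adj(I−A)·d / det(I−A), with det(I−A) = 0.5400:
  x_1 = (1.00·260 + 0.20·280) / 0.5400 = 316.00 / 0.5400 ≈ 585.19
  x_2 = (0.30·260 + 0.60·280) / 0.5400 = 246.00 / 0.5400 ≈ 455.56

x_1 = 585.19, x_2 = 455.56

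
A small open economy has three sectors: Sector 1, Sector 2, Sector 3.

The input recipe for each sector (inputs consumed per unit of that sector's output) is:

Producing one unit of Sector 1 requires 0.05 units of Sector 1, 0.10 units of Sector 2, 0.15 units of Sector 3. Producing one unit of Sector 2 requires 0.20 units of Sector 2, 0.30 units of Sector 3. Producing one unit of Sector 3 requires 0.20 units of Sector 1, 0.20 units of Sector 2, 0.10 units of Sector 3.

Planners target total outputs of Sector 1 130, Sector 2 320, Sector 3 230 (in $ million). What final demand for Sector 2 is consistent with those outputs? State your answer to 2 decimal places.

I − A =
  [   0.95     0.00    -0.20]
  [  -0.10     0.80    -0.20]
  [  -0.15    -0.30     0.90]
d = (I − A) x:
  d_1 = (+0.95)·130 + (+0.00)·320 + (-0.20)·230 = 77.50
  d_2 = (-0.10)·130 + (+0.80)·320 + (-0.20)·230 = 197.00
  d_3 = (-0.15)·130 + (-0.30)·320 + (+0.90)·230 = 91.50

d_2 = 197.00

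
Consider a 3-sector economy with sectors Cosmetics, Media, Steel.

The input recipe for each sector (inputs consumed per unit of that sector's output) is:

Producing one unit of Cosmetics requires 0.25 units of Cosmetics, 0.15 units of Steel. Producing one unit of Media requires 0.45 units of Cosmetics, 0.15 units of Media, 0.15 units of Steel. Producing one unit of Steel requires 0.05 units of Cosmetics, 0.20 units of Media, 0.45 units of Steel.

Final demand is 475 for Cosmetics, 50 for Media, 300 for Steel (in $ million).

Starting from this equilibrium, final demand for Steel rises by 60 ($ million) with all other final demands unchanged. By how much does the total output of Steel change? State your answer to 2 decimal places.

I − A =
  [   0.75    -0.45    -0.05]
  [   0.00     0.85    -0.20]
  [  -0.15    -0.15     0.55]
Cofactors of I−A, C_ij = (−1)^(i+j)·(minor ij) (rows/columns in the sector order above):
  C_11 = (0.85)(0.55) − (-0.20)(-0.15) = 0.4375
  C_12 = −[(0.00)(0.55) − (-0.20)(-0.15)] = 0.0300
  C_13 = (0.00)(-0.15) − (0.85)(-0.15) = 0.1275
  C_21 = −[(-0.45)(0.55) − (-0.05)(-0.15)] = 0.2550
  C_22 = (0.75)(0.55) − (-0.05)(-0.15) = 0.4050
  C_23 = −[(0.75)(-0.15) − (-0.45)(-0.15)] = 0.1800
  C_31 = (-0.45)(-0.20) − (-0.05)(0.85) = 0.1325
  C_32 = −[(0.75)(-0.20) − (-0.05)(0.00)] = 0.1500
  C_33 = (0.75)(0.85) − (-0.45)(0.00) = 0.6375
det(I−A) = Σ_j (I−A)_1j·C_1j = (0.75)(0.4375) + (-0.45)(0.0300) + (-0.05)(0.1275) = 0.30825
adj(I−A) = Cᵀ =
  [ 0.4375   0.2550   0.1325]
  [ 0.0300   0.4050   0.1500]
  [ 0.1275   0.1800   0.6375]
(I − A)⁻¹ = adj(I−A) / det(I−A) ≈
  [   1.4193     0.8273     0.4298]
  [   0.0973     1.3139     0.4866]
  [   0.4136     0.5839     2.0681]
Δx = (I − A)⁻¹ Δd with Δd having +60 in the Steel component and 0 elsewhere.
So Δx_S = L_SS · (+60), where L_SS = adj(I−A)_SS / det(I−A) = 0.6375 / 0.30825.
Δx_S = 0.6375 × (+60) / 0.30825 = 38.25 / 0.30825 ≈ 124.09.

Δx_S = 124.09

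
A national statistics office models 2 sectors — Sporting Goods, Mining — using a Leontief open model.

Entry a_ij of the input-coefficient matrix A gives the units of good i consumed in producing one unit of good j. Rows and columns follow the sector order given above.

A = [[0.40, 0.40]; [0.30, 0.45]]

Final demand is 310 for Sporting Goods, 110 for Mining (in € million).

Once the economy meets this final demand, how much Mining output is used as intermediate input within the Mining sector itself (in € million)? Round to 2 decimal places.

I − A =
  [   0.60    -0.40]
  [  -0.30     0.55]
det(I−A) = (0.60)(0.55) − (-0.40)(-0.30) = 0.2100
adj(I−A) = [[0.55, 0.40], [0.30, 0.60]]
(I − A)⁻¹ = adj(I−A) / det(I−A) ≈
  [   2.6190     1.9048]
  [   1.4286     2.8571]
First solve x = (I − A)⁻¹ d = adj(I−A)·d / det(I−A); in particular x_2 = (0.30·310 + 0.60·110) / 0.2100 = 159.00 / 0.2100 ≈ 757.1429.
Intermediate flow from 2 to 2: z_22 = a_22 · x_2 = 0.45 × 159.00 / 0.2100 = 71.55 / 0.2100 ≈ 340.71.

z_22 = 340.71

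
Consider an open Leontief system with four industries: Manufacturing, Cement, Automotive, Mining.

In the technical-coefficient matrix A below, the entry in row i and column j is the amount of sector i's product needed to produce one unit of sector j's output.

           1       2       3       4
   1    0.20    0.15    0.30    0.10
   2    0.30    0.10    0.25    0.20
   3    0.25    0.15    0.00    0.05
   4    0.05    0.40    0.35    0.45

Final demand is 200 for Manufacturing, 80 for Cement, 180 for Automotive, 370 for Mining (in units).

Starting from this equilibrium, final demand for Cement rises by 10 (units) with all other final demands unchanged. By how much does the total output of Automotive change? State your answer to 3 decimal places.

Δx_3 = 5.989

I − A =
  [   0.80    -0.15    -0.30    -0.10]
  [  -0.30     0.90    -0.25    -0.20]
  [  -0.25    -0.15     1.00    -0.05]
  [  -0.05    -0.40    -0.35     0.55]
Compute the cofactors C_ij = (−1)^(i+j)·(3×3 minor ij) of I−A; the adjugate is their transpose:
adj(I−A) = Cᵀ =
  [ 0.363125   0.155875   0.197125   0.140625]
  [ 0.222250   0.370250   0.227750   0.195750]
  [ 0.138250   0.112250   0.289250   0.092250]
  [ 0.282625   0.354875   0.367625   0.554625]
det(I−A) = Σ_j (I−A)_1j·C_1j = (0.80)(0.363125) + (-0.15)(0.222250) + (-0.30)(0.138250) + (-0.10)(0.282625) = 0.187425
(I − A)⁻¹ = adj(I−A) / det(I−A) ≈
  [   1.9374     0.8317     1.0518     0.7503]
  [   1.1858     1.9755     1.2152     1.0444]
  [   0.7376     0.5989     1.5433     0.4922]
  [   1.5079     1.8934     1.9615     2.9592]
Δx = (I − A)⁻¹ Δd with Δd having +10 in the Cement component and 0 elsewhere.
So Δx_3 = L_32 · (+10), where L_32 = adj(I−A)_32 / det(I−A) = 0.112250 / 0.187425.
Δx_3 = 0.112250 × (+10) / 0.187425 = 1.1225 / 0.187425 ≈ 5.989.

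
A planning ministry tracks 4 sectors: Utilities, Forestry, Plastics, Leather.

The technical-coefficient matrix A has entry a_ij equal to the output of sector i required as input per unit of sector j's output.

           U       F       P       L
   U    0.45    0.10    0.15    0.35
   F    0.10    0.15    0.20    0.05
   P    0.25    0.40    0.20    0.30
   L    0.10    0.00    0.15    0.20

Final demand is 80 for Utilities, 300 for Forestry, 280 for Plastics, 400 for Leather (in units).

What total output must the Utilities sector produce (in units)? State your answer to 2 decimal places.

I − A =
  [   0.55    -0.10    -0.15    -0.35]
  [  -0.10     0.85    -0.20    -0.05]
  [  -0.25    -0.40     0.80    -0.30]
  [  -0.10     0.00    -0.15     0.80]
Compute the cofactors C_ij = (−1)^(i+j)·(3×3 minor ij) of I−A; the adjugate is their transpose:
adj(I−A) = Cᵀ =
  [ 0.438750   0.128500   0.163375   0.261250]
  [ 0.111375   0.251625   0.103125   0.103125]
  [ 0.229500   0.185000   0.335750   0.237875]
  [ 0.097875   0.050750   0.083375   0.279125]
det(I−A) = Σ_j (I−A)_1j·C_1j = (0.55)(0.438750) + (-0.10)(0.111375) + (-0.15)(0.229500) + (-0.35)(0.097875) = 0.16149375
(I − A)⁻¹ = adj(I−A) / det(I−A) ≈
  [   2.7168     0.7957     1.0116     1.6177]
  [   0.6897     1.5581     0.6386     0.6386]
  [   1.4211     1.1456     2.0790     1.4730]
  [   0.6061     0.3143     0.5163     1.7284]
x = (I − A)⁻¹ d = adj(I−A)·d / det(I−A), with det(I−A) = 0.16149375:
  x_U = (0.438750·80 + 0.128500·300 + 0.163375·280 + 0.261250·400) / 0.16149375 = 223.895 / 0.16149375 ≈ 1386.40
  x_F = (0.111375·80 + 0.251625·300 + 0.103125·280 + 0.103125·400) / 0.16149375 = 154.5225 / 0.16149375 ≈ 956.83
  x_P = (0.229500·80 + 0.185000·300 + 0.335750·280 + 0.237875·400) / 0.16149375 = 263.02 / 0.16149375 ≈ 1628.67
  x_L = (0.097875·80 + 0.050750·300 + 0.083375·280 + 0.279125·400) / 0.16149375 = 158.05 / 0.16149375 ≈ 978.68

x_U = 1386.40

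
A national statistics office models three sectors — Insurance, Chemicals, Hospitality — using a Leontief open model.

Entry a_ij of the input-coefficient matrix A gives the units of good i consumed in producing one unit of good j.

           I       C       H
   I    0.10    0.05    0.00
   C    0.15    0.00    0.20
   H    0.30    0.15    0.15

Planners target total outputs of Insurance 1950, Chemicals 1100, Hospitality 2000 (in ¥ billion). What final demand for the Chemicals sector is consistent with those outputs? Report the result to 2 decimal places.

d_C = 407.50

I − A =
  [   0.90    -0.05     0.00]
  [  -0.15     1.00    -0.20]
  [  -0.30    -0.15     0.85]
d = (I − A) x:
  d_I = (+0.90)·1950 + (-0.05)·1100 + (+0.00)·2000 = 1700.00
  d_C = (-0.15)·1950 + (+1.00)·1100 + (-0.20)·2000 = 407.50
  d_H = (-0.30)·1950 + (-0.15)·1100 + (+0.85)·2000 = 950.00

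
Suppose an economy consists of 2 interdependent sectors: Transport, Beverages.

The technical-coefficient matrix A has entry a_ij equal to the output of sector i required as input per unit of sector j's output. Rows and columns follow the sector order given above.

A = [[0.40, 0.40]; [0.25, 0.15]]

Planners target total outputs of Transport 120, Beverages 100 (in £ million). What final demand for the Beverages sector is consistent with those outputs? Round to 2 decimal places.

d_2 = 55.00

I − A =
  [   0.60    -0.40]
  [  -0.25     0.85]
d = (I − A) x:
  d_1 = (+0.60)·120 + (-0.40)·100 = 32.00
  d_2 = (-0.25)·120 + (+0.85)·100 = 55.00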